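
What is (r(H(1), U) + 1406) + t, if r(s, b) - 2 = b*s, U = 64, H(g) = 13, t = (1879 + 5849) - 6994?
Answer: 2974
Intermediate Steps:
t = 734 (t = 7728 - 6994 = 734)
r(s, b) = 2 + b*s
(r(H(1), U) + 1406) + t = ((2 + 64*13) + 1406) + 734 = ((2 + 832) + 1406) + 734 = (834 + 1406) + 734 = 2240 + 734 = 2974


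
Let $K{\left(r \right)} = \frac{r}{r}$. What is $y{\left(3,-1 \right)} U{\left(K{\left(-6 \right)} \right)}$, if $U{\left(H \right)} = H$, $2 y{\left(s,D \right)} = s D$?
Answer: $- \frac{3}{2} \approx -1.5$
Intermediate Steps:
$y{\left(s,D \right)} = \frac{D s}{2}$ ($y{\left(s,D \right)} = \frac{s D}{2} = \frac{D s}{2}$)
$K{\left(r \right)} = 1$
$y{\left(3,-1 \right)} U{\left(K{\left(-6 \right)} \right)} = \frac{1}{2} \left(-1\right) 3 \cdot 1 = \left(- \frac{3}{2}\right) 1 = - \frac{3}{2}$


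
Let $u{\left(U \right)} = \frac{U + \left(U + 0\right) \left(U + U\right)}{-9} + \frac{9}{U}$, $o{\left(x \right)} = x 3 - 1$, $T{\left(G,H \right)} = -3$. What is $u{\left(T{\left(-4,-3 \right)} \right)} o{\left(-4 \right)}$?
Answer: $\frac{182}{3} \approx 60.667$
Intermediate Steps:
$o{\left(x \right)} = -1 + 3 x$ ($o{\left(x \right)} = 3 x - 1 = -1 + 3 x$)
$u{\left(U \right)} = \frac{9}{U} - \frac{2 U^{2}}{9} - \frac{U}{9}$ ($u{\left(U \right)} = \left(U + U 2 U\right) \left(- \frac{1}{9}\right) + \frac{9}{U} = \left(U + 2 U^{2}\right) \left(- \frac{1}{9}\right) + \frac{9}{U} = \left(- \frac{2 U^{2}}{9} - \frac{U}{9}\right) + \frac{9}{U} = \frac{9}{U} - \frac{2 U^{2}}{9} - \frac{U}{9}$)
$u{\left(T{\left(-4,-3 \right)} \right)} o{\left(-4 \right)} = \frac{81 - \left(-3\right)^{2} - 2 \left(-3\right)^{3}}{9 \left(-3\right)} \left(-1 + 3 \left(-4\right)\right) = \frac{1}{9} \left(- \frac{1}{3}\right) \left(81 - 9 - -54\right) \left(-1 - 12\right) = \frac{1}{9} \left(- \frac{1}{3}\right) \left(81 - 9 + 54\right) \left(-13\right) = \frac{1}{9} \left(- \frac{1}{3}\right) 126 \left(-13\right) = \left(- \frac{14}{3}\right) \left(-13\right) = \frac{182}{3}$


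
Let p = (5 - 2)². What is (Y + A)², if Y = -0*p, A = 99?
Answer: 9801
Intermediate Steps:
p = 9 (p = 3² = 9)
Y = 0 (Y = -0*9 = -3*0 = 0)
(Y + A)² = (0 + 99)² = 99² = 9801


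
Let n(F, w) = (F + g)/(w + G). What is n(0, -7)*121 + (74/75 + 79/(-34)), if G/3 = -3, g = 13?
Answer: -2032847/20400 ≈ -99.649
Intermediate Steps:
G = -9 (G = 3*(-3) = -9)
n(F, w) = (13 + F)/(-9 + w) (n(F, w) = (F + 13)/(w - 9) = (13 + F)/(-9 + w))
n(0, -7)*121 + (74/75 + 79/(-34)) = ((13 + 0)/(-9 - 7))*121 + (74/75 + 79/(-34)) = (13/(-16))*121 + (74*(1/75) + 79*(-1/34)) = -1/16*13*121 + (74/75 - 79/34) = -13/16*121 - 3409/2550 = -1573/16 - 3409/2550 = -2032847/20400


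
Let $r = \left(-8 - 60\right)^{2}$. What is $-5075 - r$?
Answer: $-9699$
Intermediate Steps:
$r = 4624$ ($r = \left(-68\right)^{2} = 4624$)
$-5075 - r = -5075 - 4624 = -9699$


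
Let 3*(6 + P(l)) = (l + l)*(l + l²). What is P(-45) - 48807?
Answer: -108213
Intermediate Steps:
P(l) = -6 + 2*l*(l + l²)/3 (P(l) = -6 + ((l + l)*(l + l²))/3 = -6 + ((2*l)*(l + l²))/3 = -6 + (2*l*(l + l²))/3 = -6 + 2*l*(l + l²)/3)
P(-45) - 48807 = (-6 + (⅔)*(-45)² + (⅔)*(-45)³) - 48807 = (-6 + (⅔)*2025 + (⅔)*(-91125)) - 48807 = (-6 + 1350 - 60750) - 48807 = -59406 - 48807 = -108213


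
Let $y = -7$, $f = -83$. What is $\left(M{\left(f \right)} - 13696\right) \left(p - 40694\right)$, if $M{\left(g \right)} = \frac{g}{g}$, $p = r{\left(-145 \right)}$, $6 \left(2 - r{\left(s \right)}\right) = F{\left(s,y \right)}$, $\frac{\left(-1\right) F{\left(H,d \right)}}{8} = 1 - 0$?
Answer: $557258680$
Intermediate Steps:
$F{\left(H,d \right)} = -8$ ($F{\left(H,d \right)} = - 8 \left(1 - 0\right) = - 8 \left(1 + 0\right) = \left(-8\right) 1 = -8$)
$r{\left(s \right)} = \frac{10}{3}$ ($r{\left(s \right)} = 2 - - \frac{4}{3} = 2 + \frac{4}{3} = \frac{10}{3}$)
$p = \frac{10}{3} \approx 3.3333$
$M{\left(g \right)} = 1$
$\left(M{\left(f \right)} - 13696\right) \left(p - 40694\right) = \left(1 - 13696\right) \left(\frac{10}{3} - 40694\right) = \left(-13695\right) \left(- \frac{122072}{3}\right) = 557258680$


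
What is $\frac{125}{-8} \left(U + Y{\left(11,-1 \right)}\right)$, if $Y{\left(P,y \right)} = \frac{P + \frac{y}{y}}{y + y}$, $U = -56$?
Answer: $\frac{3875}{4} \approx 968.75$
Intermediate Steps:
$Y{\left(P,y \right)} = \frac{1 + P}{2 y}$ ($Y{\left(P,y \right)} = \frac{P + 1}{2 y} = \left(1 + P\right) \frac{1}{2 y} = \frac{1 + P}{2 y}$)
$\frac{125}{-8} \left(U + Y{\left(11,-1 \right)}\right) = \frac{125}{-8} \left(-56 + \frac{1 + 11}{2 \left(-1\right)}\right) = 125 \left(- \frac{1}{8}\right) \left(-56 + \frac{1}{2} \left(-1\right) 12\right) = - \frac{125 \left(-56 - 6\right)}{8} = \left(- \frac{125}{8}\right) \left(-62\right) = \frac{3875}{4}$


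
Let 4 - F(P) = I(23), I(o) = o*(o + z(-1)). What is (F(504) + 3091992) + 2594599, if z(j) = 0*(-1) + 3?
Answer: 5685997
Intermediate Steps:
z(j) = 3 (z(j) = 0 + 3 = 3)
I(o) = o*(3 + o) (I(o) = o*(o + 3) = o*(3 + o))
F(P) = -594 (F(P) = 4 - 23*(3 + 23) = 4 - 23*26 = 4 - 1*598 = 4 - 598 = -594)
(F(504) + 3091992) + 2594599 = (-594 + 3091992) + 2594599 = 3091398 + 2594599 = 5685997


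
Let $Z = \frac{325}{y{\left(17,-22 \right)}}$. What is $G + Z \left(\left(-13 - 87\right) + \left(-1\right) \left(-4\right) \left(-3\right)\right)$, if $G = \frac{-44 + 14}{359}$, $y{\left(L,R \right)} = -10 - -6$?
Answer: $\frac{3266870}{359} \approx 9099.9$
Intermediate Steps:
$y{\left(L,R \right)} = -4$ ($y{\left(L,R \right)} = -10 + 6 = -4$)
$G = - \frac{30}{359}$ ($G = \left(-30\right) \frac{1}{359} = - \frac{30}{359} \approx -0.083565$)
$Z = - \frac{325}{4}$ ($Z = \frac{325}{-4} = 325 \left(- \frac{1}{4}\right) = - \frac{325}{4} \approx -81.25$)
$G + Z \left(\left(-13 - 87\right) + \left(-1\right) \left(-4\right) \left(-3\right)\right) = - \frac{30}{359} - \frac{325 \left(\left(-13 - 87\right) + \left(-1\right) \left(-4\right) \left(-3\right)\right)}{4} = - \frac{30}{359} - \frac{325 \left(-100 + 4 \left(-3\right)\right)}{4} = - \frac{30}{359} - \frac{325 \left(-100 - 12\right)}{4} = - \frac{30}{359} - -9100 = - \frac{30}{359} + 9100 = \frac{3266870}{359}$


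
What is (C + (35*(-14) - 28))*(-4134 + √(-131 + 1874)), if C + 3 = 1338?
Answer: -3377478 + 817*√1743 ≈ -3.3434e+6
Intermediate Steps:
C = 1335 (C = -3 + 1338 = 1335)
(C + (35*(-14) - 28))*(-4134 + √(-131 + 1874)) = (1335 + (35*(-14) - 28))*(-4134 + √(-131 + 1874)) = (1335 + (-490 - 28))*(-4134 + √1743) = (1335 - 518)*(-4134 + √1743) = 817*(-4134 + √1743) = -3377478 + 817*√1743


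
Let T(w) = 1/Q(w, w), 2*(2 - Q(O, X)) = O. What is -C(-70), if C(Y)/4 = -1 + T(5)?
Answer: 12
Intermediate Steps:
Q(O, X) = 2 - O/2
T(w) = 1/(2 - w/2)
C(Y) = -12 (C(Y) = 4*(-1 - 2/(-4 + 5)) = 4*(-1 - 2/1) = 4*(-1 - 2*1) = 4*(-1 - 2) = 4*(-3) = -12)
-C(-70) = -1*(-12) = 12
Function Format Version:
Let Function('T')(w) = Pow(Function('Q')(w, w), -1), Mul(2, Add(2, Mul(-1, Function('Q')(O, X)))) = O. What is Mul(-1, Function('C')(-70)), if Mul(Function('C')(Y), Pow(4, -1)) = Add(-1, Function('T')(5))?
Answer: 12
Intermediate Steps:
Function('Q')(O, X) = Add(2, Mul(Rational(-1, 2), O))
Function('T')(w) = Pow(Add(2, Mul(Rational(-1, 2), w)), -1)
Function('C')(Y) = -12 (Function('C')(Y) = Mul(4, Add(-1, Mul(-2, Pow(Add(-4, 5), -1)))) = Mul(4, Add(-1, Mul(-2, Pow(1, -1)))) = Mul(4, Add(-1, Mul(-2, 1))) = Mul(4, Add(-1, -2)) = Mul(4, -3) = -12)
Mul(-1, Function('C')(-70)) = Mul(-1, -12) = 12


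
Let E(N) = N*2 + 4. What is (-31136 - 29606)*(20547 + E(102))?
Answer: -1260700210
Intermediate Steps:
E(N) = 4 + 2*N (E(N) = 2*N + 4 = 4 + 2*N)
(-31136 - 29606)*(20547 + E(102)) = (-31136 - 29606)*(20547 + (4 + 2*102)) = -60742*(20547 + (4 + 204)) = -60742*(20547 + 208) = -60742*20755 = -1260700210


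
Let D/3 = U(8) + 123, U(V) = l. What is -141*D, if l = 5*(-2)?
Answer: -47799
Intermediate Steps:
l = -10
U(V) = -10
D = 339 (D = 3*(-10 + 123) = 3*113 = 339)
-141*D = -141*339 = -47799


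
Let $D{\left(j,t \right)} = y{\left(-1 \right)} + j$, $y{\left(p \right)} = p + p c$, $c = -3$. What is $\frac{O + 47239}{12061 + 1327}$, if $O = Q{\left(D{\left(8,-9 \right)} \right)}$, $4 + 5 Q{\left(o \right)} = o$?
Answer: $\frac{236201}{66940} \approx 3.5285$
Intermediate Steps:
$y{\left(p \right)} = - 2 p$ ($y{\left(p \right)} = p + p \left(-3\right) = p - 3 p = - 2 p$)
$D{\left(j,t \right)} = 2 + j$ ($D{\left(j,t \right)} = \left(-2\right) \left(-1\right) + j = 2 + j$)
$Q{\left(o \right)} = - \frac{4}{5} + \frac{o}{5}$
$O = \frac{6}{5}$ ($O = - \frac{4}{5} + \frac{2 + 8}{5} = - \frac{4}{5} + \frac{1}{5} \cdot 10 = - \frac{4}{5} + 2 = \frac{6}{5} \approx 1.2$)
$\frac{O + 47239}{12061 + 1327} = \frac{\frac{6}{5} + 47239}{12061 + 1327} = \frac{236201}{5 \cdot 13388} = \frac{236201}{5} \cdot \frac{1}{13388} = \frac{236201}{66940}$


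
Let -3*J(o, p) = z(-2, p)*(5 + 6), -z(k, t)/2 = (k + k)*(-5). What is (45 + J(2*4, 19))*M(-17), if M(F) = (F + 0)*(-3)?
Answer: 9775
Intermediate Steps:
M(F) = -3*F (M(F) = F*(-3) = -3*F)
z(k, t) = 20*k (z(k, t) = -2*(k + k)*(-5) = -2*2*k*(-5) = -(-20)*k = 20*k)
J(o, p) = 440/3 (J(o, p) = -20*(-2)*(5 + 6)/3 = -(-40)*11/3 = -⅓*(-440) = 440/3)
(45 + J(2*4, 19))*M(-17) = (45 + 440/3)*(-3*(-17)) = (575/3)*51 = 9775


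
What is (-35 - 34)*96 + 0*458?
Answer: -6624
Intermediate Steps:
(-35 - 34)*96 + 0*458 = -69*96 + 0 = -6624 + 0 = -6624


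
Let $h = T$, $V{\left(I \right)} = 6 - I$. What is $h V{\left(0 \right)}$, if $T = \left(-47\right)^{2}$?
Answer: $13254$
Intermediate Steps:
$T = 2209$
$h = 2209$
$h V{\left(0 \right)} = 2209 \left(6 - 0\right) = 2209 \left(6 + 0\right) = 2209 \cdot 6 = 13254$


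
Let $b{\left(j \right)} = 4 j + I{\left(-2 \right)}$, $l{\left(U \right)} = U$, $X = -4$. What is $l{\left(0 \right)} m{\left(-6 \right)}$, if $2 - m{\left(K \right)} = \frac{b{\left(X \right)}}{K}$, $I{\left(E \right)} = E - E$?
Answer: $0$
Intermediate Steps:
$I{\left(E \right)} = 0$
$b{\left(j \right)} = 4 j$ ($b{\left(j \right)} = 4 j + 0 = 4 j$)
$m{\left(K \right)} = 2 + \frac{16}{K}$ ($m{\left(K \right)} = 2 - \frac{4 \left(-4\right)}{K} = 2 - - \frac{16}{K} = 2 + \frac{16}{K}$)
$l{\left(0 \right)} m{\left(-6 \right)} = 0 \left(2 + \frac{16}{-6}\right) = 0 \left(2 + 16 \left(- \frac{1}{6}\right)\right) = 0 \left(2 - \frac{8}{3}\right) = 0 \left(- \frac{2}{3}\right) = 0$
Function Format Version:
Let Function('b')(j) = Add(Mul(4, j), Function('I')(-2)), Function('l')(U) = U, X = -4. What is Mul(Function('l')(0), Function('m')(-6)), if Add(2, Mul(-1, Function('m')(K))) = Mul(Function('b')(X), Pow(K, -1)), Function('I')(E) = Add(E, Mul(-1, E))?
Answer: 0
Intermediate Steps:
Function('I')(E) = 0
Function('b')(j) = Mul(4, j) (Function('b')(j) = Add(Mul(4, j), 0) = Mul(4, j))
Function('m')(K) = Add(2, Mul(16, Pow(K, -1))) (Function('m')(K) = Add(2, Mul(-1, Mul(Mul(4, -4), Pow(K, -1)))) = Add(2, Mul(-1, Mul(-16, Pow(K, -1)))) = Add(2, Mul(16, Pow(K, -1))))
Mul(Function('l')(0), Function('m')(-6)) = Mul(0, Add(2, Mul(16, Pow(-6, -1)))) = Mul(0, Add(2, Mul(16, Rational(-1, 6)))) = Mul(0, Add(2, Rational(-8, 3))) = Mul(0, Rational(-2, 3)) = 0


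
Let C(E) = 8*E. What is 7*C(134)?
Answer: 7504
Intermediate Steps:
7*C(134) = 7*(8*134) = 7*1072 = 7504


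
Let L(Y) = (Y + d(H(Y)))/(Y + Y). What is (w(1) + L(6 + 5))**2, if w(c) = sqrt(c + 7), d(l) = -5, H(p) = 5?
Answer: 977/121 + 12*sqrt(2)/11 ≈ 9.6172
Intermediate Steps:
w(c) = sqrt(7 + c)
L(Y) = (-5 + Y)/(2*Y) (L(Y) = (Y - 5)/(Y + Y) = (-5 + Y)/((2*Y)) = (-5 + Y)*(1/(2*Y)) = (-5 + Y)/(2*Y))
(w(1) + L(6 + 5))**2 = (sqrt(7 + 1) + (-5 + (6 + 5))/(2*(6 + 5)))**2 = (sqrt(8) + (1/2)*(-5 + 11)/11)**2 = (2*sqrt(2) + (1/2)*(1/11)*6)**2 = (2*sqrt(2) + 3/11)**2 = (3/11 + 2*sqrt(2))**2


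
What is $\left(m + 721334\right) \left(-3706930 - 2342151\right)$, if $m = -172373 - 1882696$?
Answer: $8067871047535$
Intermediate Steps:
$m = -2055069$
$\left(m + 721334\right) \left(-3706930 - 2342151\right) = \left(-2055069 + 721334\right) \left(-3706930 - 2342151\right) = \left(-1333735\right) \left(-6049081\right) = 8067871047535$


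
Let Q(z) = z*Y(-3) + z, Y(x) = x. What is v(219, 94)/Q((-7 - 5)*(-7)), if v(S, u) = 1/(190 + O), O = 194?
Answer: -1/64512 ≈ -1.5501e-5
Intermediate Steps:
v(S, u) = 1/384 (v(S, u) = 1/(190 + 194) = 1/384)
Q(z) = -2*z (Q(z) = z*(-3) + z = -3*z + z = -2*z)
v(219, 94)/Q((-7 - 5)*(-7)) = 1/(384*((-2*(-7 - 5)*(-7)))) = 1/(384*((-(-24)*(-7)))) = 1/(384*((-2*84))) = (1/384)/(-168) = (1/384)*(-1/168) = -1/64512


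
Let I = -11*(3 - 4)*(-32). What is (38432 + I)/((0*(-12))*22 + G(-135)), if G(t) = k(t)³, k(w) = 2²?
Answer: 595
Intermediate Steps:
k(w) = 4
G(t) = 64 (G(t) = 4³ = 64)
I = -352 (I = -11*(-1)*(-32) = 11*(-32) = -352)
(38432 + I)/((0*(-12))*22 + G(-135)) = (38432 - 352)/((0*(-12))*22 + 64) = 38080/(0*22 + 64) = 38080/(0 + 64) = 38080/64 = 38080*(1/64) = 595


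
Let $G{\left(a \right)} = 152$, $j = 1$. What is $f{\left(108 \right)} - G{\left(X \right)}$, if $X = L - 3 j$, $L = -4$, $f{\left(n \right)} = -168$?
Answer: $-320$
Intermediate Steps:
$X = -7$ ($X = -4 - 3 = -7$)
$f{\left(108 \right)} - G{\left(X \right)} = -168 - 152 = -320$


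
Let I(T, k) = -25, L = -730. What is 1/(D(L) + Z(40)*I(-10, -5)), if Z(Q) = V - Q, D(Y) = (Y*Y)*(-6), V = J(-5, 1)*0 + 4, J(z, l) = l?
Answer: -1/3196500 ≈ -3.1284e-7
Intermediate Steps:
V = 4 (V = 1*0 + 4 = 0 + 4 = 4)
D(Y) = -6*Y² (D(Y) = Y²*(-6) = -6*Y²)
Z(Q) = 4 - Q
1/(D(L) + Z(40)*I(-10, -5)) = 1/(-6*(-730)² + (4 - 1*40)*(-25)) = 1/(-6*532900 + (4 - 40)*(-25)) = 1/(-3197400 - 36*(-25)) = 1/(-3197400 + 900) = 1/(-3196500) = -1/3196500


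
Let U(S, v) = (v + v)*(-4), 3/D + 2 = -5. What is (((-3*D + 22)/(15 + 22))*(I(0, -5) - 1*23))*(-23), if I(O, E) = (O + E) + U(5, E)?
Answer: -44988/259 ≈ -173.70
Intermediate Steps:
D = -3/7 (D = 3/(-2 - 5) = 3/(-7) = 3*(-⅐) = -3/7 ≈ -0.42857)
U(S, v) = -8*v (U(S, v) = (2*v)*(-4) = -8*v)
I(O, E) = O - 7*E (I(O, E) = (O + E) - 8*E = (E + O) - 8*E = O - 7*E)
(((-3*D + 22)/(15 + 22))*(I(0, -5) - 1*23))*(-23) = (((-3*(-3/7) + 22)/(15 + 22))*((0 - 7*(-5)) - 1*23))*(-23) = (((9/7 + 22)/37)*((0 + 35) - 23))*(-23) = (((163/7)*(1/37))*(35 - 23))*(-23) = ((163/259)*12)*(-23) = (1956/259)*(-23) = -44988/259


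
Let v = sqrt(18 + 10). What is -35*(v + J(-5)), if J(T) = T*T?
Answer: -875 - 70*sqrt(7) ≈ -1060.2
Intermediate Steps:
v = 2*sqrt(7) (v = sqrt(28) = 2*sqrt(7) ≈ 5.2915)
J(T) = T**2
-35*(v + J(-5)) = -35*(2*sqrt(7) + (-5)**2) = -35*(2*sqrt(7) + 25) = -35*(25 + 2*sqrt(7)) = -875 - 70*sqrt(7)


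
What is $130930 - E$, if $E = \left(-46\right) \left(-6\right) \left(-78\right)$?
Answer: $152458$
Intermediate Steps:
$E = -21528$ ($E = 276 \left(-78\right) = -21528$)
$130930 - E = 130930 - -21528 = 130930 + 21528 = 152458$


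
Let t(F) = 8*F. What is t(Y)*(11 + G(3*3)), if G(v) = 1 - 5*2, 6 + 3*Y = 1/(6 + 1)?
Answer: -656/21 ≈ -31.238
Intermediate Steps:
Y = -41/21 (Y = -2 + 1/(3*(6 + 1)) = -2 + (⅓)/7 = -2 + (⅓)*(⅐) = -2 + 1/21 = -41/21 ≈ -1.9524)
G(v) = -9 (G(v) = 1 - 10 = -9)
t(Y)*(11 + G(3*3)) = (8*(-41/21))*(11 - 9) = -328/21*2 = -656/21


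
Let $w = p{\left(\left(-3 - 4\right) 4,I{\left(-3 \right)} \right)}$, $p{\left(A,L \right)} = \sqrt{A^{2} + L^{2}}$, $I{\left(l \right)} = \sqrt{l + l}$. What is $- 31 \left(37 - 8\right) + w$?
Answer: $-899 + \sqrt{778} \approx -871.11$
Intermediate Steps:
$I{\left(l \right)} = \sqrt{2} \sqrt{l}$ ($I{\left(l \right)} = \sqrt{2 l} = \sqrt{2} \sqrt{l}$)
$w = \sqrt{778}$ ($w = \sqrt{\left(\left(-3 - 4\right) 4\right)^{2} + \left(\sqrt{2} \sqrt{-3}\right)^{2}} = \sqrt{\left(\left(-7\right) 4\right)^{2} + \left(\sqrt{2} i \sqrt{3}\right)^{2}} = \sqrt{\left(-28\right)^{2} + \left(i \sqrt{6}\right)^{2}} = \sqrt{784 - 6} = \sqrt{778} \approx 27.893$)
$- 31 \left(37 - 8\right) + w = - 31 \left(37 - 8\right) + \sqrt{778} = \left(-31\right) 29 + \sqrt{778} = -899 + \sqrt{778}$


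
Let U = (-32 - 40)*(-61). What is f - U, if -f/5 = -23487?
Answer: 113043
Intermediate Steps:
U = 4392 (U = -72*(-61) = 4392)
f = 117435 (f = -5*(-23487) = 117435)
f - U = 117435 - 1*4392 = 117435 - 4392 = 113043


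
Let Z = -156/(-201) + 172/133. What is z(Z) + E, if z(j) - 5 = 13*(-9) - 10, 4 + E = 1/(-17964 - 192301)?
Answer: -26493391/210265 ≈ -126.00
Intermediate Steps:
Z = 18440/8911 (Z = -156*(-1/201) + 172*(1/133) = 52/67 + 172/133 = 18440/8911 ≈ 2.0694)
E = -841061/210265 (E = -4 + 1/(-17964 - 192301) = -4 + 1/(-210265) = -4 - 1/210265 = -841061/210265 ≈ -4.0000)
z(j) = -122 (z(j) = 5 + (13*(-9) - 10) = 5 + (-117 - 10) = 5 - 127 = -122)
z(Z) + E = -122 - 841061/210265 = -26493391/210265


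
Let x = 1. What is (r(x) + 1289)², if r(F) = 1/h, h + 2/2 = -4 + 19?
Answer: 325694209/196 ≈ 1.6617e+6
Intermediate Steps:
h = 14 (h = -1 + (-4 + 19) = -1 + 15 = 14)
r(F) = 1/14
(r(x) + 1289)² = (1/14 + 1289)² = (18047/14)² = 325694209/196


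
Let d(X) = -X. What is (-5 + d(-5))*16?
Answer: 0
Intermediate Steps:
(-5 + d(-5))*16 = (-5 - 1*(-5))*16 = (-5 + 5)*16 = 0*16 = 0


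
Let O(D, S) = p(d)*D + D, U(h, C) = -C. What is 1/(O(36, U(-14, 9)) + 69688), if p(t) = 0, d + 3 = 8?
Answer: 1/69724 ≈ 1.4342e-5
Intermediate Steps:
d = 5 (d = -3 + 8 = 5)
O(D, S) = D (O(D, S) = 0*D + D = 0 + D = D)
1/(O(36, U(-14, 9)) + 69688) = 1/(36 + 69688) = 1/69724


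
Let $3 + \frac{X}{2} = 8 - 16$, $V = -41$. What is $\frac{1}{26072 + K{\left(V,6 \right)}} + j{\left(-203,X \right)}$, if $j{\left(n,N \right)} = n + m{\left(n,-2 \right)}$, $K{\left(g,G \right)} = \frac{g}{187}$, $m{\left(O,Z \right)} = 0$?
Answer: $- \frac{989710682}{4875423} \approx -203.0$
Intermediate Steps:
$X = -22$ ($X = -6 + 2 \left(8 - 16\right) = -6 + 2 \left(-8\right) = -6 - 16 = -22$)
$K{\left(g,G \right)} = \frac{g}{187}$ ($K{\left(g,G \right)} = g \frac{1}{187} = \frac{g}{187}$)
$j{\left(n,N \right)} = n$ ($j{\left(n,N \right)} = n + 0 = n$)
$\frac{1}{26072 + K{\left(V,6 \right)}} + j{\left(-203,X \right)} = \frac{1}{26072 + \frac{1}{187} \left(-41\right)} - 203 = \frac{1}{26072 - \frac{41}{187}} - 203 = \frac{1}{\frac{4875423}{187}} - 203 = \frac{187}{4875423} - 203 = - \frac{989710682}{4875423}$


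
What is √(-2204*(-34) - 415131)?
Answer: I*√340195 ≈ 583.26*I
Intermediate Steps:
√(-2204*(-34) - 415131) = √(74936 - 415131) = √(-340195) = I*√340195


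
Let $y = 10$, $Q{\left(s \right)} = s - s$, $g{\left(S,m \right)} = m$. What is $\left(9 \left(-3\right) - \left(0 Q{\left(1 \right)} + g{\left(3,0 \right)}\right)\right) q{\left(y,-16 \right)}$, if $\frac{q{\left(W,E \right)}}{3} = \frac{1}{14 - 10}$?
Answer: $- \frac{81}{4} \approx -20.25$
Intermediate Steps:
$Q{\left(s \right)} = 0$
$q{\left(W,E \right)} = \frac{3}{4}$ ($q{\left(W,E \right)} = \frac{3}{14 - 10} = \frac{3}{4}$)
$\left(9 \left(-3\right) - \left(0 Q{\left(1 \right)} + g{\left(3,0 \right)}\right)\right) q{\left(y,-16 \right)} = \left(9 \left(-3\right) - \left(0 \cdot 0 + 0\right)\right) \frac{3}{4} = \left(-27 - \left(0 + 0\right)\right) \frac{3}{4} = \left(-27 - 0\right) \frac{3}{4} = \left(-27 + 0\right) \frac{3}{4} = \left(-27\right) \frac{3}{4} = - \frac{81}{4}$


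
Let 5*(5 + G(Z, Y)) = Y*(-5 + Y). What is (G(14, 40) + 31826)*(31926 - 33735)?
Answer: -58070709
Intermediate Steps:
G(Z, Y) = -5 + Y*(-5 + Y)/5 (G(Z, Y) = -5 + (Y*(-5 + Y))/5 = -5 + Y*(-5 + Y)/5)
(G(14, 40) + 31826)*(31926 - 33735) = ((-5 - 1*40 + (1/5)*40**2) + 31826)*(31926 - 33735) = ((-5 - 40 + (1/5)*1600) + 31826)*(-1809) = ((-5 - 40 + 320) + 31826)*(-1809) = (275 + 31826)*(-1809) = 32101*(-1809) = -58070709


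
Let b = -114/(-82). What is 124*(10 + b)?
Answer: 57908/41 ≈ 1412.4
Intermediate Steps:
b = 57/41 (b = -114*(-1/82) = 57/41 ≈ 1.3902)
124*(10 + b) = 124*(10 + 57/41) = 124*(467/41) = 57908/41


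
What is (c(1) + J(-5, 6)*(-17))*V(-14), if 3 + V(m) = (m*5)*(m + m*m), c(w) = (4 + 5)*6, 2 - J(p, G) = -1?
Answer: -38229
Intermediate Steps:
J(p, G) = 3 (J(p, G) = 2 - 1*(-1) = 2 + 1 = 3)
c(w) = 54 (c(w) = 9*6 = 54)
V(m) = -3 + 5*m*(m + m²) (V(m) = -3 + (m*5)*(m + m*m) = -3 + (5*m)*(m + m²) = -3 + 5*m*(m + m²))
(c(1) + J(-5, 6)*(-17))*V(-14) = (54 + 3*(-17))*(-3 + 5*(-14)² + 5*(-14)³) = (54 - 51)*(-3 + 5*196 + 5*(-2744)) = 3*(-3 + 980 - 13720) = 3*(-12743) = -38229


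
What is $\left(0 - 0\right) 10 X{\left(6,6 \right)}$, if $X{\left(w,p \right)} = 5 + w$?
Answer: $0$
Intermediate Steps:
$\left(0 - 0\right) 10 X{\left(6,6 \right)} = \left(0 - 0\right) 10 \left(5 + 6\right) = \left(0 + 0\right) 10 \cdot 11 = 0 \cdot 10 \cdot 11 = 0 \cdot 11 = 0$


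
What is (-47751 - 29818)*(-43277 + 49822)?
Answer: -507689105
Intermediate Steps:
(-47751 - 29818)*(-43277 + 49822) = -77569*6545 = -507689105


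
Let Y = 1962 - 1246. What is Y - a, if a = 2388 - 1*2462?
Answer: 790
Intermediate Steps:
a = -74 (a = 2388 - 2462 = -74)
Y = 716
Y - a = 716 - 1*(-74) = 716 + 74 = 790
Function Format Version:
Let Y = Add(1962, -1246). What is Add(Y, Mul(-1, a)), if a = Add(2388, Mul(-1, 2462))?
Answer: 790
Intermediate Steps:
a = -74 (a = Add(2388, -2462) = -74)
Y = 716
Add(Y, Mul(-1, a)) = Add(716, Mul(-1, -74)) = Add(716, 74) = 790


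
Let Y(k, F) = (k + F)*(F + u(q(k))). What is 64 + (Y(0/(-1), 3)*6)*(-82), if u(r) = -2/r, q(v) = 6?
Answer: -3872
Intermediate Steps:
Y(k, F) = (-1/3 + F)*(F + k) (Y(k, F) = (k + F)*(F - 2/6) = (F + k)*(F - 2*1/6) = (F + k)*(F - 1/3) = (F + k)*(-1/3 + F) = (-1/3 + F)*(F + k))
64 + (Y(0/(-1), 3)*6)*(-82) = 64 + ((3**2 - 1/3*3 - 0/(-1) + 3*(0/(-1)))*6)*(-82) = 64 + ((9 - 1 - 0*(-1) + 3*(0*(-1)))*6)*(-82) = 64 + ((9 - 1 - 1/3*0 + 3*0)*6)*(-82) = 64 + ((9 - 1 + 0 + 0)*6)*(-82) = 64 + (8*6)*(-82) = 64 + 48*(-82) = 64 - 3936 = -3872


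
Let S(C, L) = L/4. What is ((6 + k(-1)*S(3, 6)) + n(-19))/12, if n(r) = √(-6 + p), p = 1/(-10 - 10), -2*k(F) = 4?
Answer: ¼ + 11*I*√5/120 ≈ 0.25 + 0.20497*I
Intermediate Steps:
k(F) = -2 (k(F) = -½*4 = -2)
p = -1/20 (p = 1/(-20) = -1/20 ≈ -0.050000)
n(r) = 11*I*√5/10 (n(r) = √(-6 - 1/20) = √(-121/20) = 11*I*√5/10)
S(C, L) = L/4 (S(C, L) = L*(¼) = L/4)
((6 + k(-1)*S(3, 6)) + n(-19))/12 = ((6 - 6/2) + 11*I*√5/10)/12 = ((6 - 2*3/2) + 11*I*√5/10)*(1/12) = ((6 - 3) + 11*I*√5/10)*(1/12) = (3 + 11*I*√5/10)*(1/12) = ¼ + 11*I*√5/120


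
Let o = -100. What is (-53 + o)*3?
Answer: -459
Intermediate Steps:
(-53 + o)*3 = (-53 - 100)*3 = -153*3 = -459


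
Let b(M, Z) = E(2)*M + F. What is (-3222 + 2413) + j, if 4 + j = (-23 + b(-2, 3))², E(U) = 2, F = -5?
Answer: 211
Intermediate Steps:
b(M, Z) = -5 + 2*M (b(M, Z) = 2*M - 5 = -5 + 2*M)
j = 1020 (j = -4 + (-23 + (-5 + 2*(-2)))² = -4 + (-23 + (-5 - 4))² = -4 + (-23 - 9)² = -4 + (-32)² = -4 + 1024 = 1020)
(-3222 + 2413) + j = (-3222 + 2413) + 1020 = -809 + 1020 = 211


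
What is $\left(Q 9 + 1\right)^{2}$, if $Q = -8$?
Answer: $5041$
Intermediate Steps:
$\left(Q 9 + 1\right)^{2} = \left(\left(-8\right) 9 + 1\right)^{2} = \left(-72 + 1\right)^{2} = \left(-71\right)^{2} = 5041$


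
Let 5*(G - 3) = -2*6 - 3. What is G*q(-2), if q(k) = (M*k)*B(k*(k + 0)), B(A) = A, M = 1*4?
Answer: 0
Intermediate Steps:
M = 4
q(k) = 4*k**3 (q(k) = (4*k)*(k*(k + 0)) = (4*k)*(k*k) = (4*k)*k**2 = 4*k**3)
G = 0 (G = 3 + (-2*6 - 3)/5 = 3 + (-12 - 3)/5 = 3 + (1/5)*(-15) = 3 - 3 = 0)
G*q(-2) = 0*(4*(-2)**3) = 0*(4*(-8)) = 0*(-32) = 0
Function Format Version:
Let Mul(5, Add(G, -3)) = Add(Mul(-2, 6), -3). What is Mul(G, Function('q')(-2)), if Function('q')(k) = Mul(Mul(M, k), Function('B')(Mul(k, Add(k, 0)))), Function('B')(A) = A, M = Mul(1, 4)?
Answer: 0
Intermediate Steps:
M = 4
Function('q')(k) = Mul(4, Pow(k, 3)) (Function('q')(k) = Mul(Mul(4, k), Mul(k, Add(k, 0))) = Mul(Mul(4, k), Mul(k, k)) = Mul(Mul(4, k), Pow(k, 2)) = Mul(4, Pow(k, 3)))
G = 0 (G = Add(3, Mul(Rational(1, 5), Add(Mul(-2, 6), -3))) = Add(3, Mul(Rational(1, 5), Add(-12, -3))) = Add(3, Mul(Rational(1, 5), -15)) = Add(3, -3) = 0)
Mul(G, Function('q')(-2)) = Mul(0, Mul(4, Pow(-2, 3))) = Mul(0, Mul(4, -8)) = Mul(0, -32) = 0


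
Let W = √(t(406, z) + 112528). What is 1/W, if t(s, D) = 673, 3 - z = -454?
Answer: √113201/113201 ≈ 0.0029722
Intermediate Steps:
z = 457 (z = 3 - 1*(-454) = 3 + 454 = 457)
W = √113201 (W = √(673 + 112528) = √113201 ≈ 336.45)
1/W = 1/(√113201) = √113201/113201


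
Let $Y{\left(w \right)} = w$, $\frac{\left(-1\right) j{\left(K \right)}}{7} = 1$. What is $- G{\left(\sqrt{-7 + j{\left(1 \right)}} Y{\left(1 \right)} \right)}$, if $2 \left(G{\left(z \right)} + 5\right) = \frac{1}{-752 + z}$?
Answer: $\frac{1413983}{282759} + \frac{i \sqrt{14}}{1131036} \approx 5.0007 + 3.3082 \cdot 10^{-6} i$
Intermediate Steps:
$j{\left(K \right)} = -7$ ($j{\left(K \right)} = \left(-7\right) 1 = -7$)
$G{\left(z \right)} = -5 + \frac{1}{2 \left(-752 + z\right)}$
$- G{\left(\sqrt{-7 + j{\left(1 \right)}} Y{\left(1 \right)} \right)} = - \frac{7521 - 10 \sqrt{-7 - 7} \cdot 1}{2 \left(-752 + \sqrt{-7 - 7} \cdot 1\right)} = - \frac{7521 - 10 \sqrt{-14} \cdot 1}{2 \left(-752 + \sqrt{-14} \cdot 1\right)} = - \frac{7521 - 10 i \sqrt{14} \cdot 1}{2 \left(-752 + i \sqrt{14} \cdot 1\right)} = - \frac{7521 - 10 i \sqrt{14}}{2 \left(-752 + i \sqrt{14}\right)}$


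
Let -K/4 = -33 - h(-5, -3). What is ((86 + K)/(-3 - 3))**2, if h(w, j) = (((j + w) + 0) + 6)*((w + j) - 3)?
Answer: 2601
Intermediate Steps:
h(w, j) = (-3 + j + w)*(6 + j + w) (h(w, j) = ((j + w) + 6)*((j + w) - 3) = (6 + j + w)*(-3 + j + w) = (-3 + j + w)*(6 + j + w))
K = 220 (K = -4*(-33 - (-18 + (-3)**2 + (-5)**2 + 3*(-3) + 3*(-5) + 2*(-3)*(-5))) = -4*(-33 - (-18 + 9 + 25 - 9 - 15 + 30)) = -4*(-33 - 1*22) = -4*(-33 - 22) = -4*(-55) = 220)
((86 + K)/(-3 - 3))**2 = ((86 + 220)/(-3 - 3))**2 = (306/(-6))**2 = (306*(-1/6))**2 = (-51)**2 = 2601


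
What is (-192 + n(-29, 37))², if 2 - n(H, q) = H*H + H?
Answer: 1004004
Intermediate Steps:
n(H, q) = 2 - H - H² (n(H, q) = 2 - (H*H + H) = 2 - (H² + H) = 2 - (H + H²) = 2 + (-H - H²) = 2 - H - H²)
(-192 + n(-29, 37))² = (-192 + (2 - 1*(-29) - 1*(-29)²))² = (-192 + (2 + 29 - 1*841))² = (-192 + (2 + 29 - 841))² = (-192 - 810)² = (-1002)² = 1004004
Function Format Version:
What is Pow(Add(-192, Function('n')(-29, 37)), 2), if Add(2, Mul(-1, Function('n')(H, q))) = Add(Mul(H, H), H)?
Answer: 1004004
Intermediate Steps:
Function('n')(H, q) = Add(2, Mul(-1, H), Mul(-1, Pow(H, 2))) (Function('n')(H, q) = Add(2, Mul(-1, Add(Mul(H, H), H))) = Add(2, Mul(-1, Add(Pow(H, 2), H))) = Add(2, Mul(-1, Add(H, Pow(H, 2)))) = Add(2, Add(Mul(-1, H), Mul(-1, Pow(H, 2)))) = Add(2, Mul(-1, H), Mul(-1, Pow(H, 2))))
Pow(Add(-192, Function('n')(-29, 37)), 2) = Pow(Add(-192, Add(2, Mul(-1, -29), Mul(-1, Pow(-29, 2)))), 2) = Pow(Add(-192, Add(2, 29, Mul(-1, 841))), 2) = Pow(Add(-192, Add(2, 29, -841)), 2) = Pow(Add(-192, -810), 2) = Pow(-1002, 2) = 1004004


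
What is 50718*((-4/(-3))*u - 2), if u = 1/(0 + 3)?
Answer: -236684/3 ≈ -78895.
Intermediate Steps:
u = ⅓ (u = 1/3 = ⅓ ≈ 0.33333)
50718*((-4/(-3))*u - 2) = 50718*(-4/(-3)*(⅓) - 2) = 50718*(-4*(-⅓)*(⅓) - 2) = 50718*((4/3)*(⅓) - 2) = 50718*(4/9 - 2) = 50718*(-14/9) = -236684/3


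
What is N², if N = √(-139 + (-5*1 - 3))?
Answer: -147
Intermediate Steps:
N = 7*I*√3 (N = √(-139 + (-5 - 3)) = √(-139 - 8) = √(-147) = 7*I*√3 ≈ 12.124*I)
N² = (7*I*√3)² = -147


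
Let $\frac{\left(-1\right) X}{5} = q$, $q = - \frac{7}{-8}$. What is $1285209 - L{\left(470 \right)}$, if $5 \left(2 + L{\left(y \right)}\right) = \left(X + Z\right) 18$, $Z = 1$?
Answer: $\frac{25704463}{20} \approx 1.2852 \cdot 10^{6}$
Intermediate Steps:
$q = \frac{7}{8}$ ($q = \left(-7\right) \left(- \frac{1}{8}\right) = \frac{7}{8} \approx 0.875$)
$X = - \frac{35}{8}$ ($X = \left(-5\right) \frac{7}{8} = - \frac{35}{8} \approx -4.375$)
$L{\left(y \right)} = - \frac{283}{20}$ ($L{\left(y \right)} = -2 + \frac{\left(- \frac{35}{8} + 1\right) 18}{5} = -2 + \frac{\left(- \frac{27}{8}\right) 18}{5} = -2 + \frac{1}{5} \left(- \frac{243}{4}\right) = -2 - \frac{243}{20} = - \frac{283}{20}$)
$1285209 - L{\left(470 \right)} = 1285209 - - \frac{283}{20} = 1285209 + \frac{283}{20} = \frac{25704463}{20}$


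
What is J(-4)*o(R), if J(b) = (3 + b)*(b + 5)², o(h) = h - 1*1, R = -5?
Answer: 6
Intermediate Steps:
o(h) = -1 + h (o(h) = h - 1 = -1 + h)
J(b) = (5 + b)²*(3 + b) (J(b) = (3 + b)*(5 + b)² = (5 + b)²*(3 + b))
J(-4)*o(R) = ((5 - 4)²*(3 - 4))*(-1 - 5) = (1²*(-1))*(-6) = (1*(-1))*(-6) = -1*(-6) = 6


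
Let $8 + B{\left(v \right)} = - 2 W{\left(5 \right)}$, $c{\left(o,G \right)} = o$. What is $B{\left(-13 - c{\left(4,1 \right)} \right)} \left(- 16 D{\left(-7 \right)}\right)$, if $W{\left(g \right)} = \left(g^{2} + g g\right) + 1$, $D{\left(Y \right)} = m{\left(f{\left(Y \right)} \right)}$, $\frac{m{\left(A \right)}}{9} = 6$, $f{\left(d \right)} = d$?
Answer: $95040$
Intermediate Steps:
$m{\left(A \right)} = 54$ ($m{\left(A \right)} = 9 \cdot 6 = 54$)
$D{\left(Y \right)} = 54$
$W{\left(g \right)} = 1 + 2 g^{2}$ ($W{\left(g \right)} = \left(g^{2} + g^{2}\right) + 1 = 2 g^{2} + 1 = 1 + 2 g^{2}$)
$B{\left(v \right)} = -110$ ($B{\left(v \right)} = -8 - 2 \left(1 + 2 \cdot 5^{2}\right) = -8 - 2 \left(1 + 2 \cdot 25\right) = -8 - 2 \left(1 + 50\right) = -8 - 102 = -110$)
$B{\left(-13 - c{\left(4,1 \right)} \right)} \left(- 16 D{\left(-7 \right)}\right) = - 110 \left(\left(-16\right) 54\right) = \left(-110\right) \left(-864\right) = 95040$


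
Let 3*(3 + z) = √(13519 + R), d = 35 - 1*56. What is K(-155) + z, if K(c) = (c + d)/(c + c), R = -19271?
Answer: -377/155 + 2*I*√1438/3 ≈ -2.4323 + 25.281*I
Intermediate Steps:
d = -21 (d = 35 - 56 = -21)
z = -3 + 2*I*√1438/3 (z = -3 + √(13519 - 19271)/3 = -3 + √(-5752)/3 = -3 + (2*I*√1438)/3 = -3 + 2*I*√1438/3 ≈ -3.0 + 25.281*I)
K(c) = (-21 + c)/(2*c) (K(c) = (c - 21)/(c + c) = (-21 + c)/((2*c)) = (-21 + c)*(1/(2*c)) = (-21 + c)/(2*c))
K(-155) + z = (½)*(-21 - 155)/(-155) + (-3 + 2*I*√1438/3) = (½)*(-1/155)*(-176) + (-3 + 2*I*√1438/3) = 88/155 + (-3 + 2*I*√1438/3) = -377/155 + 2*I*√1438/3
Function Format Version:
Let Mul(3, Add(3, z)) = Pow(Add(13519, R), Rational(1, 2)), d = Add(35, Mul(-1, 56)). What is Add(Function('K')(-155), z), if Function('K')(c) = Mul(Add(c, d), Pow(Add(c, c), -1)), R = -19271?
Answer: Add(Rational(-377, 155), Mul(Rational(2, 3), I, Pow(1438, Rational(1, 2)))) ≈ Add(-2.4323, Mul(25.281, I))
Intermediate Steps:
d = -21 (d = Add(35, -56) = -21)
z = Add(-3, Mul(Rational(2, 3), I, Pow(1438, Rational(1, 2)))) (z = Add(-3, Mul(Rational(1, 3), Pow(Add(13519, -19271), Rational(1, 2)))) = Add(-3, Mul(Rational(1, 3), Pow(-5752, Rational(1, 2)))) = Add(-3, Mul(Rational(1, 3), Mul(2, I, Pow(1438, Rational(1, 2))))) = Add(-3, Mul(Rational(2, 3), I, Pow(1438, Rational(1, 2)))) ≈ Add(-3.0000, Mul(25.281, I)))
Function('K')(c) = Mul(Rational(1, 2), Pow(c, -1), Add(-21, c)) (Function('K')(c) = Mul(Add(c, -21), Pow(Add(c, c), -1)) = Mul(Add(-21, c), Pow(Mul(2, c), -1)) = Mul(Add(-21, c), Mul(Rational(1, 2), Pow(c, -1))) = Mul(Rational(1, 2), Pow(c, -1), Add(-21, c)))
Add(Function('K')(-155), z) = Add(Mul(Rational(1, 2), Pow(-155, -1), Add(-21, -155)), Add(-3, Mul(Rational(2, 3), I, Pow(1438, Rational(1, 2))))) = Add(Mul(Rational(1, 2), Rational(-1, 155), -176), Add(-3, Mul(Rational(2, 3), I, Pow(1438, Rational(1, 2))))) = Add(Rational(88, 155), Add(-3, Mul(Rational(2, 3), I, Pow(1438, Rational(1, 2))))) = Add(Rational(-377, 155), Mul(Rational(2, 3), I, Pow(1438, Rational(1, 2))))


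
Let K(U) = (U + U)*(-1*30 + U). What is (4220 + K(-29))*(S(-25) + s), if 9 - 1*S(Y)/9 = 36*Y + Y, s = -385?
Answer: 61296482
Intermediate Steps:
K(U) = 2*U*(-30 + U) (K(U) = (2*U)*(-30 + U) = 2*U*(-30 + U))
S(Y) = 81 - 333*Y (S(Y) = 81 - 9*(36*Y + Y) = 81 - 333*Y)
(4220 + K(-29))*(S(-25) + s) = (4220 + 2*(-29)*(-30 - 29))*((81 - 333*(-25)) - 385) = (4220 + 2*(-29)*(-59))*((81 + 8325) - 385) = (4220 + 3422)*(8406 - 385) = 7642*8021 = 61296482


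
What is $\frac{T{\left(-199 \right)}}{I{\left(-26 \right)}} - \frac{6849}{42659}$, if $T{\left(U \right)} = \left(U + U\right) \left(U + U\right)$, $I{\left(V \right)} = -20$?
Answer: $- \frac{1689373304}{213295} \approx -7920.4$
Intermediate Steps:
$T{\left(U \right)} = 4 U^{2}$ ($T{\left(U \right)} = 2 U 2 U = 4 U^{2}$)
$\frac{T{\left(-199 \right)}}{I{\left(-26 \right)}} - \frac{6849}{42659} = \frac{4 \left(-199\right)^{2}}{-20} - \frac{6849}{42659} = 4 \cdot 39601 \left(- \frac{1}{20}\right) - \frac{6849}{42659} = 158404 \left(- \frac{1}{20}\right) - \frac{6849}{42659} = - \frac{39601}{5} - \frac{6849}{42659} = - \frac{1689373304}{213295}$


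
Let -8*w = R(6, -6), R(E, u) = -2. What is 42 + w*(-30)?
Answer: 69/2 ≈ 34.500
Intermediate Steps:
w = ¼ (w = -⅛*(-2) = ¼ ≈ 0.25000)
42 + w*(-30) = 42 + (¼)*(-30) = 42 - 15/2 = 69/2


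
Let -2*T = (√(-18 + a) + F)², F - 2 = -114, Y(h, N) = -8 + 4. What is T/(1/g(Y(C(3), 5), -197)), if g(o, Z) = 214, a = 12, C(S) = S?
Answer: -1341566 + 23968*I*√6 ≈ -1.3416e+6 + 58709.0*I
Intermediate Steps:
Y(h, N) = -4
F = -112 (F = 2 - 114 = -112)
T = -(-112 + I*√6)²/2 (T = -(√(-18 + 12) - 112)²/2 = -(√(-6) - 112)²/2 = -(I*√6 - 112)²/2 = -(-112 + I*√6)²/2 ≈ -6269.0 + 274.34*I)
T/(1/g(Y(C(3), 5), -197)) = (-6269 + 112*I*√6)/(1/214) = (-6269 + 112*I*√6)*214 = -1341566 + 23968*I*√6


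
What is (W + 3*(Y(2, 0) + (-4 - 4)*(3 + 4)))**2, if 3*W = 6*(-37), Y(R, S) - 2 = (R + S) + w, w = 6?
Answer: 44944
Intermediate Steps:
Y(R, S) = 8 + R + S (Y(R, S) = 2 + ((R + S) + 6) = 2 + (6 + R + S) = 8 + R + S)
W = -74 (W = (6*(-37))/3 = (1/3)*(-222) = -74)
(W + 3*(Y(2, 0) + (-4 - 4)*(3 + 4)))**2 = (-74 + 3*((8 + 2 + 0) + (-4 - 4)*(3 + 4)))**2 = (-74 + 3*(10 - 8*7))**2 = (-74 + 3*(10 - 56))**2 = (-74 + 3*(-46))**2 = (-74 - 138)**2 = (-212)**2 = 44944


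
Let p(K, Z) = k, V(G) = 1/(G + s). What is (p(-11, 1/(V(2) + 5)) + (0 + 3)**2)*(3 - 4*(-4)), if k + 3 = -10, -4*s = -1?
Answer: -76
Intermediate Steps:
s = 1/4 (s = -1/4*(-1) = 1/4 ≈ 0.25000)
V(G) = 1/(1/4 + G) (V(G) = 1/(G + 1/4) = 1/(1/4 + G))
k = -13 (k = -3 - 10 = -13)
p(K, Z) = -13
(p(-11, 1/(V(2) + 5)) + (0 + 3)**2)*(3 - 4*(-4)) = (-13 + (0 + 3)**2)*(3 - 4*(-4)) = (-13 + 3**2)*(3 + 16) = (-13 + 9)*19 = -4*19 = -76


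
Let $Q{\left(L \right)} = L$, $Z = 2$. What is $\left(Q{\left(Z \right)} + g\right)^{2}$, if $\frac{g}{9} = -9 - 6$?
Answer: $17689$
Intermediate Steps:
$g = -135$ ($g = 9 \left(-9 - 6\right) = 9 \left(-15\right) = -135$)
$\left(Q{\left(Z \right)} + g\right)^{2} = \left(2 - 135\right)^{2} = \left(-133\right)^{2} = 17689$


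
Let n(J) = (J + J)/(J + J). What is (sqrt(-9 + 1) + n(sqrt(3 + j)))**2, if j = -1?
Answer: -7 + 4*I*sqrt(2) ≈ -7.0 + 5.6569*I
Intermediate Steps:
n(J) = 1 (n(J) = (2*J)/((2*J)) = (2*J)*(1/(2*J)) = 1)
(sqrt(-9 + 1) + n(sqrt(3 + j)))**2 = (sqrt(-9 + 1) + 1)**2 = (sqrt(-8) + 1)**2 = (2*I*sqrt(2) + 1)**2 = (1 + 2*I*sqrt(2))**2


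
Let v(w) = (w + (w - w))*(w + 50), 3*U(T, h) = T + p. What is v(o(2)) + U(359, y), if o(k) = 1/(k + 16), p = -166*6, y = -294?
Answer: -67895/324 ≈ -209.55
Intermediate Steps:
p = -996
U(T, h) = -332 + T/3 (U(T, h) = (T - 996)/3 = (-996 + T)/3 = -332 + T/3)
o(k) = 1/(16 + k)
v(w) = w*(50 + w) (v(w) = (w + 0)*(50 + w) = w*(50 + w))
v(o(2)) + U(359, y) = (50 + 1/(16 + 2))/(16 + 2) + (-332 + (⅓)*359) = (50 + 1/18)/18 + (-332 + 359/3) = (50 + 1/18)/18 - 637/3 = (1/18)*(901/18) - 637/3 = 901/324 - 637/3 = -67895/324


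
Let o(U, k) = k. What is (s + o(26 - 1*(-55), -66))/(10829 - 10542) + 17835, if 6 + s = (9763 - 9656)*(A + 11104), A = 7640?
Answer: 7124181/287 ≈ 24823.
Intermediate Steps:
s = 2005602 (s = -6 + (9763 - 9656)*(7640 + 11104) = -6 + 107*18744 = -6 + 2005608 = 2005602)
(s + o(26 - 1*(-55), -66))/(10829 - 10542) + 17835 = (2005602 - 66)/(10829 - 10542) + 17835 = 2005536/287 + 17835 = 7124181/287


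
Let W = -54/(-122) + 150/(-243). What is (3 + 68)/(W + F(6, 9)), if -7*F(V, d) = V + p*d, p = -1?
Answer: 2455677/8782 ≈ 279.63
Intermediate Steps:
F(V, d) = -V/7 + d/7 (F(V, d) = -(V - d)/7 = -V/7 + d/7)
W = -863/4941 (W = -54*(-1/122) + 150*(-1/243) = 27/61 - 50/81 = -863/4941 ≈ -0.17466)
(3 + 68)/(W + F(6, 9)) = (3 + 68)/(-863/4941 + (-⅐*6 + (⅐)*9)) = 71/(-863/4941 + (-6/7 + 9/7)) = 71/(-863/4941 + 3/7) = 71/(8782/34587) = 71*(34587/8782) = 2455677/8782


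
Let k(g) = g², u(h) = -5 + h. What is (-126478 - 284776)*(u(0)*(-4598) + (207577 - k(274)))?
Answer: -63946295714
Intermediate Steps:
(-126478 - 284776)*(u(0)*(-4598) + (207577 - k(274))) = (-126478 - 284776)*((-5 + 0)*(-4598) + (207577 - 1*274²)) = -411254*(-5*(-4598) + (207577 - 1*75076)) = -411254*(22990 + (207577 - 75076)) = -411254*(22990 + 132501) = -411254*155491 = -63946295714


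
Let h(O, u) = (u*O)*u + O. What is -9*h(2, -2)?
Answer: -90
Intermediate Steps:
h(O, u) = O + O*u² (h(O, u) = (O*u)*u + O = O*u² + O = O + O*u²)
-9*h(2, -2) = -18*(1 + (-2)²) = -18*(1 + 4) = -18*5 = -9*10 = -90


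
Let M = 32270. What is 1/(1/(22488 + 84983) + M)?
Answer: 107471/3468089171 ≈ 3.0989e-5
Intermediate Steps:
1/(1/(22488 + 84983) + M) = 1/(1/(22488 + 84983) + 32270) = 1/(1/107471 + 32270) = 1/(3468089171/107471) = 107471/3468089171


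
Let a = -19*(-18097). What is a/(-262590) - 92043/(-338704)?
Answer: -46145714051/44470141680 ≈ -1.0377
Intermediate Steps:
a = 343843
a/(-262590) - 92043/(-338704) = 343843/(-262590) - 92043/(-338704) = 343843*(-1/262590) - 92043*(-1/338704) = -343843/262590 + 92043/338704 = -46145714051/44470141680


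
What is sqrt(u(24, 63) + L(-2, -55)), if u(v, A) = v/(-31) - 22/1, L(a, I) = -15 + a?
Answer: 3*I*sqrt(4247)/31 ≈ 6.3067*I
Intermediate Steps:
u(v, A) = -22 - v/31 (u(v, A) = v*(-1/31) - 22*1 = -v/31 - 22 = -22 - v/31)
sqrt(u(24, 63) + L(-2, -55)) = sqrt((-22 - 1/31*24) + (-15 - 2)) = sqrt((-22 - 24/31) - 17) = sqrt(-706/31 - 17) = sqrt(-1233/31) = 3*I*sqrt(4247)/31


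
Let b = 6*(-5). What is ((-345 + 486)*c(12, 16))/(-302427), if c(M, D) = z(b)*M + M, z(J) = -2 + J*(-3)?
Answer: -16732/33603 ≈ -0.49793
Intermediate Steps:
b = -30
z(J) = -2 - 3*J
c(M, D) = 89*M (c(M, D) = (-2 - 3*(-30))*M + M = (-2 + 90)*M + M = 88*M + M = 89*M)
((-345 + 486)*c(12, 16))/(-302427) = ((-345 + 486)*(89*12))/(-302427) = (141*1068)*(-1/302427) = 150588*(-1/302427) = -16732/33603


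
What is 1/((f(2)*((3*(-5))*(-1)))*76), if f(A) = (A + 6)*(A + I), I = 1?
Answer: 1/27360 ≈ 3.6550e-5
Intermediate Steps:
f(A) = (1 + A)*(6 + A) (f(A) = (A + 6)*(A + 1) = (6 + A)*(1 + A) = (1 + A)*(6 + A))
1/((f(2)*((3*(-5))*(-1)))*76) = 1/(((6 + 2² + 7*2)*((3*(-5))*(-1)))*76) = 1/(((6 + 4 + 14)*(-15*(-1)))*76) = 1/((24*15)*76) = 1/(360*76) = 1/27360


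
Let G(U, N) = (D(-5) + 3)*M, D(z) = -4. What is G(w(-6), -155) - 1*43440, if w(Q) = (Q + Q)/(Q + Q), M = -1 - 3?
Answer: -43436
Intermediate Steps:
M = -4
w(Q) = 1 (w(Q) = (2*Q)/((2*Q)) = (2*Q)*(1/(2*Q)) = 1)
G(U, N) = 4 (G(U, N) = (-4 + 3)*(-4) = -1*(-4) = 4)
G(w(-6), -155) - 1*43440 = 4 - 1*43440 = 4 - 43440 = -43436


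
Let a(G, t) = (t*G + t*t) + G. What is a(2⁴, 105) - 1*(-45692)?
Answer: 58413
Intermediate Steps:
a(G, t) = G + t² + G*t (a(G, t) = (G*t + t²) + G = (t² + G*t) + G = G + t² + G*t)
a(2⁴, 105) - 1*(-45692) = (2⁴ + 105² + 2⁴*105) - 1*(-45692) = (16 + 11025 + 16*105) + 45692 = (16 + 11025 + 1680) + 45692 = 12721 + 45692 = 58413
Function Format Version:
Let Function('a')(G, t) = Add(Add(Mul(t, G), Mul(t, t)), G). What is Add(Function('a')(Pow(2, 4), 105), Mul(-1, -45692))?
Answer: 58413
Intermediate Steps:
Function('a')(G, t) = Add(G, Pow(t, 2), Mul(G, t)) (Function('a')(G, t) = Add(Add(Mul(G, t), Pow(t, 2)), G) = Add(Add(Pow(t, 2), Mul(G, t)), G) = Add(G, Pow(t, 2), Mul(G, t)))
Add(Function('a')(Pow(2, 4), 105), Mul(-1, -45692)) = Add(Add(Pow(2, 4), Pow(105, 2), Mul(Pow(2, 4), 105)), Mul(-1, -45692)) = Add(Add(16, 11025, Mul(16, 105)), 45692) = Add(Add(16, 11025, 1680), 45692) = Add(12721, 45692) = 58413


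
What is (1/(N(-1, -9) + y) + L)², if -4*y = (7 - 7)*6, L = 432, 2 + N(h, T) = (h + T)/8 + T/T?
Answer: 15085456/81 ≈ 1.8624e+5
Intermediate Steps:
N(h, T) = -1 + T/8 + h/8 (N(h, T) = -2 + ((h + T)/8 + T/T) = -2 + ((T + h)*(⅛) + 1) = -2 + ((T/8 + h/8) + 1) = -2 + (1 + T/8 + h/8) = -1 + T/8 + h/8)
y = 0 (y = -(7 - 7)*6/4 = -0*6 = -¼*0 = 0)
(1/(N(-1, -9) + y) + L)² = (1/((-1 + (⅛)*(-9) + (⅛)*(-1)) + 0) + 432)² = (1/((-1 - 9/8 - ⅛) + 0) + 432)² = (1/(-9/4 + 0) + 432)² = (1/(-9/4) + 432)² = (-4/9 + 432)² = (3884/9)² = 15085456/81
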